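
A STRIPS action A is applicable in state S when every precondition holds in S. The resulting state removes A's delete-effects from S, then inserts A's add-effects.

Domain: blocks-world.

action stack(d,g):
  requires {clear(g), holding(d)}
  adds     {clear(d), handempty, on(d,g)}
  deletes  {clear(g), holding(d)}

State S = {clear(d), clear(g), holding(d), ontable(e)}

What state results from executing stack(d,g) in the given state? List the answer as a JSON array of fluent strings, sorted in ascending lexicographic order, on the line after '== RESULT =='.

Progress:
  pre ⊆ S: {clear(g), holding(d)} ⊆ S  — applicable
  S \ del = {clear(d), ontable(e)}
  ∪ add   = {clear(d), handempty, on(d,g), ontable(e)}

== RESULT ==
["clear(d)", "handempty", "on(d,g)", "ontable(e)"]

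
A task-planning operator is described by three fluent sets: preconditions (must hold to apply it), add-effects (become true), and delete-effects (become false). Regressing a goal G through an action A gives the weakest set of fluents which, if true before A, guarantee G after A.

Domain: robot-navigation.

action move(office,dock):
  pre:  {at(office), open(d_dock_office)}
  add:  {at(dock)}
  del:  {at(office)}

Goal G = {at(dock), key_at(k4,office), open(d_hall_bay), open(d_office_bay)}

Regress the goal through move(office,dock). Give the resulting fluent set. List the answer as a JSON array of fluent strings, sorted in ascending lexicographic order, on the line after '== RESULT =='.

Compute (G \ add) ∪ pre:
  G ∩ del = {}  (empty — regression defined)
  G \ add = {at(dock), key_at(k4,office), open(d_hall_bay), open(d_office_bay)} \ {at(dock)} = {key_at(k4,office), open(d_hall_bay), open(d_office_bay)}
  ∪ pre   = {key_at(k4,office), open(d_hall_bay), open(d_office_bay)} ∪ {at(office), open(d_dock_office)}
          = {at(office), key_at(k4,office), open(d_dock_office), open(d_hall_bay), open(d_office_bay)}

== RESULT ==
["at(office)", "key_at(k4,office)", "open(d_dock_office)", "open(d_hall_bay)", "open(d_office_bay)"]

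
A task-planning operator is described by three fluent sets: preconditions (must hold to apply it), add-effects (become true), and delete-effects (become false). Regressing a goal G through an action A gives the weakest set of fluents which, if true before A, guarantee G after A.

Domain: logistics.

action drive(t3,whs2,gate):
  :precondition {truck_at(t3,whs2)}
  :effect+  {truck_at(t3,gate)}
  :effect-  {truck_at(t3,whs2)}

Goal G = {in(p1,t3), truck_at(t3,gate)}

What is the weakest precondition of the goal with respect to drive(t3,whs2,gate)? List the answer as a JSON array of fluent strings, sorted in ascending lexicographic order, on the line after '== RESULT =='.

Regress:
  G ∩ del = {}  (empty — regression defined)
  G \ add = {in(p1,t3), truck_at(t3,gate)} \ {truck_at(t3,gate)} = {in(p1,t3)}
  ∪ pre   = {in(p1,t3)} ∪ {truck_at(t3,whs2)}
          = {in(p1,t3), truck_at(t3,whs2)}

== RESULT ==
["in(p1,t3)", "truck_at(t3,whs2)"]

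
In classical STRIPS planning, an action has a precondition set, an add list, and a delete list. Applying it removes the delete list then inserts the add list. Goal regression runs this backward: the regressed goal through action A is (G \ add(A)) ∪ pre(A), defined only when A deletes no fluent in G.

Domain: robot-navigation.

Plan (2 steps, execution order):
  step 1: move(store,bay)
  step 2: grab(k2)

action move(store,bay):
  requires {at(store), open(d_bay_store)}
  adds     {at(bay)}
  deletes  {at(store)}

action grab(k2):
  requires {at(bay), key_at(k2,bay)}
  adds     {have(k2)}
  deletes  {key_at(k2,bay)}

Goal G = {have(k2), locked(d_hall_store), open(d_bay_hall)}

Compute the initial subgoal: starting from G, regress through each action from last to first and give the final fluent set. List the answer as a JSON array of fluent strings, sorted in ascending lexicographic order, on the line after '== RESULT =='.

Regress step by step:
  through step 2 (grab(k2)): drop {have(k2)}, keep {locked(d_hall_store), open(d_bay_hall)}, require {at(bay), key_at(k2,bay)}
    → {at(bay), key_at(k2,bay), locked(d_hall_store), open(d_bay_hall)}
  through step 1 (move(store,bay)): drop {at(bay)}, keep {key_at(k2,bay), locked(d_hall_store), open(d_bay_hall)}, require {at(store), open(d_bay_store)}
    → {at(store), key_at(k2,bay), locked(d_hall_store), open(d_bay_hall), open(d_bay_store)}

== RESULT ==
["at(store)", "key_at(k2,bay)", "locked(d_hall_store)", "open(d_bay_hall)", "open(d_bay_store)"]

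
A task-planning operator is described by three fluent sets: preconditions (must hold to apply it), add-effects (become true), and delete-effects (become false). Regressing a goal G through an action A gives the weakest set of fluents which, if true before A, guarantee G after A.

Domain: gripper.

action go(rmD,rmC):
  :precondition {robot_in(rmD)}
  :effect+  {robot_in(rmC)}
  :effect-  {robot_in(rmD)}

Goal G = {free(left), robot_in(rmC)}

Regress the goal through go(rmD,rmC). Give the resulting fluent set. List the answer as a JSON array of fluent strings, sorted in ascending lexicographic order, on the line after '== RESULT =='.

Regress:
  G ∩ del = {}  (empty — regression defined)
  G \ add = {free(left), robot_in(rmC)} \ {robot_in(rmC)} = {free(left)}
  ∪ pre   = {free(left)} ∪ {robot_in(rmD)}
          = {free(left), robot_in(rmD)}

== RESULT ==
["free(left)", "robot_in(rmD)"]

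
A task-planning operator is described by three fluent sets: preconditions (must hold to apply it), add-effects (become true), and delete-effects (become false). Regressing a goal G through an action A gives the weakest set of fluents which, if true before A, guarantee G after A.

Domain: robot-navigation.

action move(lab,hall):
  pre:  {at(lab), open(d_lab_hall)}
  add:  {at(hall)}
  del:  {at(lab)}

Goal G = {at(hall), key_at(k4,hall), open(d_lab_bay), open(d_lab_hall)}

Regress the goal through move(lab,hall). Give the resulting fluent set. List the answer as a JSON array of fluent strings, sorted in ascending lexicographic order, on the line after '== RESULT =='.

Regress:
  G ∩ del = {}  (empty — regression defined)
  G \ add = {at(hall), key_at(k4,hall), open(d_lab_bay), open(d_lab_hall)} \ {at(hall)} = {key_at(k4,hall), open(d_lab_bay), open(d_lab_hall)}
  ∪ pre   = {key_at(k4,hall), open(d_lab_bay), open(d_lab_hall)} ∪ {at(lab), open(d_lab_hall)}
          = {at(lab), key_at(k4,hall), open(d_lab_bay), open(d_lab_hall)}

== RESULT ==
["at(lab)", "key_at(k4,hall)", "open(d_lab_bay)", "open(d_lab_hall)"]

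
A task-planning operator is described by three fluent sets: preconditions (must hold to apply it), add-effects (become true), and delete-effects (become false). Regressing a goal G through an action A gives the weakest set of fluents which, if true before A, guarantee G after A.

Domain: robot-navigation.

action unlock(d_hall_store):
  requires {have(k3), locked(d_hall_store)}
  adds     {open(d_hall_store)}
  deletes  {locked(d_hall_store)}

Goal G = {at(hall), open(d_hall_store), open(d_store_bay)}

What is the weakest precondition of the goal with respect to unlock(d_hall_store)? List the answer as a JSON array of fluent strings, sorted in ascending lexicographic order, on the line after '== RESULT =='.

Regress:
  G ∩ del = {}  (empty — regression defined)
  G \ add = {at(hall), open(d_hall_store), open(d_store_bay)} \ {open(d_hall_store)} = {at(hall), open(d_store_bay)}
  ∪ pre   = {at(hall), open(d_store_bay)} ∪ {have(k3), locked(d_hall_store)}
          = {at(hall), have(k3), locked(d_hall_store), open(d_store_bay)}

== RESULT ==
["at(hall)", "have(k3)", "locked(d_hall_store)", "open(d_store_bay)"]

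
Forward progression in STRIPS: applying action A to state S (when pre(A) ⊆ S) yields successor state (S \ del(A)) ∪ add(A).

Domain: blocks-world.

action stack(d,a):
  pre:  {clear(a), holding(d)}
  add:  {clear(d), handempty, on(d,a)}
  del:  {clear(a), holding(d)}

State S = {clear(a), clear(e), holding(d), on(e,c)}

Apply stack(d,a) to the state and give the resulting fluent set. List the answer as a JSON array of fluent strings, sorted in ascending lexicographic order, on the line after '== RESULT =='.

Compute (S \ del) ∪ add:
  pre ⊆ S: {clear(a), holding(d)} ⊆ S  — applicable
  S \ del = {clear(e), on(e,c)}
  ∪ add   = {clear(d), clear(e), handempty, on(d,a), on(e,c)}

== RESULT ==
["clear(d)", "clear(e)", "handempty", "on(d,a)", "on(e,c)"]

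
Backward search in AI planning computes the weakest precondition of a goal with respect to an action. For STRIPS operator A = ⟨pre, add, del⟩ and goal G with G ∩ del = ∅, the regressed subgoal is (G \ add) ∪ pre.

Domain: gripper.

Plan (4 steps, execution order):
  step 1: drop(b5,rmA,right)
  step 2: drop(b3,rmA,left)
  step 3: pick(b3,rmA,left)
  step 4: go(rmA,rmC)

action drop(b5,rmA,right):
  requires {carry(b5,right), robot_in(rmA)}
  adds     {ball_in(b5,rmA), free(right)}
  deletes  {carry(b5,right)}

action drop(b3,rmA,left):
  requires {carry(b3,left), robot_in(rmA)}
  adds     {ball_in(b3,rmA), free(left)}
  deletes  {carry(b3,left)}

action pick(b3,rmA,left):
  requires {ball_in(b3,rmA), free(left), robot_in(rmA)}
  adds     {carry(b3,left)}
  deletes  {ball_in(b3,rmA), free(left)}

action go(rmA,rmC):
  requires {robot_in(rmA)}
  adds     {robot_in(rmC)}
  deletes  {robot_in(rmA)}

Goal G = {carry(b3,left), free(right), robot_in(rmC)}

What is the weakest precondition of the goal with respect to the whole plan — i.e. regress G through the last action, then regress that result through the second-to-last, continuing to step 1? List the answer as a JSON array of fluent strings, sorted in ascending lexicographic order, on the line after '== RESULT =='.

Regress step by step:
  through step 4 (go(rmA,rmC)): drop {robot_in(rmC)}, keep {carry(b3,left), free(right)}, require {robot_in(rmA)}
    → {carry(b3,left), free(right), robot_in(rmA)}
  through step 3 (pick(b3,rmA,left)): drop {carry(b3,left)}, keep {free(right), robot_in(rmA)}, require {ball_in(b3,rmA), free(left), robot_in(rmA)}
    → {ball_in(b3,rmA), free(left), free(right), robot_in(rmA)}
  through step 2 (drop(b3,rmA,left)): drop {ball_in(b3,rmA), free(left)}, keep {free(right), robot_in(rmA)}, require {carry(b3,left), robot_in(rmA)}
    → {carry(b3,left), free(right), robot_in(rmA)}
  through step 1 (drop(b5,rmA,right)): drop {free(right)}, keep {carry(b3,left), robot_in(rmA)}, require {carry(b5,right), robot_in(rmA)}
    → {carry(b3,left), carry(b5,right), robot_in(rmA)}

== RESULT ==
["carry(b3,left)", "carry(b5,right)", "robot_in(rmA)"]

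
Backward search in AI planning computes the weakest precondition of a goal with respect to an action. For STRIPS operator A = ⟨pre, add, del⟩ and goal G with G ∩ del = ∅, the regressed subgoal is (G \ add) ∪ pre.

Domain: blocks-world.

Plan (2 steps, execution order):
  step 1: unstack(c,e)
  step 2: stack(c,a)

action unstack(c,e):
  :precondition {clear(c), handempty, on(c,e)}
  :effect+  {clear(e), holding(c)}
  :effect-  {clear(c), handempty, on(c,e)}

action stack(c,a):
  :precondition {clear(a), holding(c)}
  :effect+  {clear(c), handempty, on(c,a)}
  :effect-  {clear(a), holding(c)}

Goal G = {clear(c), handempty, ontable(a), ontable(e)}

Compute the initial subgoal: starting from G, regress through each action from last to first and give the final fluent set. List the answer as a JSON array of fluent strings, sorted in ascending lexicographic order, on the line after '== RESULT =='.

Work backward from the goal:
  through step 2 (stack(c,a)): drop {clear(c), handempty}, keep {ontable(a), ontable(e)}, require {clear(a), holding(c)}
    → {clear(a), holding(c), ontable(a), ontable(e)}
  through step 1 (unstack(c,e)): drop {holding(c)}, keep {clear(a), ontable(a), ontable(e)}, require {clear(c), handempty, on(c,e)}
    → {clear(a), clear(c), handempty, on(c,e), ontable(a), ontable(e)}

== RESULT ==
["clear(a)", "clear(c)", "handempty", "on(c,e)", "ontable(a)", "ontable(e)"]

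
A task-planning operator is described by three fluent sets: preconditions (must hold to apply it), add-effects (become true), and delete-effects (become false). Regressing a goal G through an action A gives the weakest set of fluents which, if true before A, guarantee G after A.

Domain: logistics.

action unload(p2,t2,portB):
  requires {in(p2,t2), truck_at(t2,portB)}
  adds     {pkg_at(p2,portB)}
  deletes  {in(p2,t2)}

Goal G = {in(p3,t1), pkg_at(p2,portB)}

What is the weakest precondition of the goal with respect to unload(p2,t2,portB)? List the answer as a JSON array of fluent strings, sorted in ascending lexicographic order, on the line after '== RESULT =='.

Compute (G \ add) ∪ pre:
  G ∩ del = {}  (empty — regression defined)
  G \ add = {in(p3,t1), pkg_at(p2,portB)} \ {pkg_at(p2,portB)} = {in(p3,t1)}
  ∪ pre   = {in(p3,t1)} ∪ {in(p2,t2), truck_at(t2,portB)}
          = {in(p2,t2), in(p3,t1), truck_at(t2,portB)}

== RESULT ==
["in(p2,t2)", "in(p3,t1)", "truck_at(t2,portB)"]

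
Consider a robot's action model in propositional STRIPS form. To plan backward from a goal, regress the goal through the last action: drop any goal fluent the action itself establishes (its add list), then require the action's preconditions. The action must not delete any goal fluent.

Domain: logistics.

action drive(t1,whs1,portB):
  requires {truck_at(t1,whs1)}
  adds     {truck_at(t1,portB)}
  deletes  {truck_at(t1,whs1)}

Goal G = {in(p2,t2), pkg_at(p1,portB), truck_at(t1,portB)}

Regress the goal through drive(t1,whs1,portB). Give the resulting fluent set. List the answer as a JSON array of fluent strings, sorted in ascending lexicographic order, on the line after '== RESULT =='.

Compute (G \ add) ∪ pre:
  G ∩ del = {}  (empty — regression defined)
  G \ add = {in(p2,t2), pkg_at(p1,portB), truck_at(t1,portB)} \ {truck_at(t1,portB)} = {in(p2,t2), pkg_at(p1,portB)}
  ∪ pre   = {in(p2,t2), pkg_at(p1,portB)} ∪ {truck_at(t1,whs1)}
          = {in(p2,t2), pkg_at(p1,portB), truck_at(t1,whs1)}

== RESULT ==
["in(p2,t2)", "pkg_at(p1,portB)", "truck_at(t1,whs1)"]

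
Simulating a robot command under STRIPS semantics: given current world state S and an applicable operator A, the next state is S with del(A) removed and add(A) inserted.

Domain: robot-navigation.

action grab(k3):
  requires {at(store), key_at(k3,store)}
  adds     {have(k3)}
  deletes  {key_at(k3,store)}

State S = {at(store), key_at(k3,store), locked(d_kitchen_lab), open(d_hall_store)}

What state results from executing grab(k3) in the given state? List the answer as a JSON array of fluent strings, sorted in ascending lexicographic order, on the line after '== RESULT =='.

Progress:
  pre ⊆ S: {at(store), key_at(k3,store)} ⊆ S  — applicable
  S \ del = {at(store), locked(d_kitchen_lab), open(d_hall_store)}
  ∪ add   = {at(store), have(k3), locked(d_kitchen_lab), open(d_hall_store)}

== RESULT ==
["at(store)", "have(k3)", "locked(d_kitchen_lab)", "open(d_hall_store)"]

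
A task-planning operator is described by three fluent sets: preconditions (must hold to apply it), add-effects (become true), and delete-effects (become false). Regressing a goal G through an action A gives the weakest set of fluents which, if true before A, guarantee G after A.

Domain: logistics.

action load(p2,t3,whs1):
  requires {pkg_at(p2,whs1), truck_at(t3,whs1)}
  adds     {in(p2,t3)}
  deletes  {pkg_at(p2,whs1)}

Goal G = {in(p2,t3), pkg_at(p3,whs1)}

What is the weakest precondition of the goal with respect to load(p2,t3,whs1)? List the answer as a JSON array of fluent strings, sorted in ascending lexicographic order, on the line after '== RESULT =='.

Regress:
  G ∩ del = {}  (empty — regression defined)
  G \ add = {in(p2,t3), pkg_at(p3,whs1)} \ {in(p2,t3)} = {pkg_at(p3,whs1)}
  ∪ pre   = {pkg_at(p3,whs1)} ∪ {pkg_at(p2,whs1), truck_at(t3,whs1)}
          = {pkg_at(p2,whs1), pkg_at(p3,whs1), truck_at(t3,whs1)}

== RESULT ==
["pkg_at(p2,whs1)", "pkg_at(p3,whs1)", "truck_at(t3,whs1)"]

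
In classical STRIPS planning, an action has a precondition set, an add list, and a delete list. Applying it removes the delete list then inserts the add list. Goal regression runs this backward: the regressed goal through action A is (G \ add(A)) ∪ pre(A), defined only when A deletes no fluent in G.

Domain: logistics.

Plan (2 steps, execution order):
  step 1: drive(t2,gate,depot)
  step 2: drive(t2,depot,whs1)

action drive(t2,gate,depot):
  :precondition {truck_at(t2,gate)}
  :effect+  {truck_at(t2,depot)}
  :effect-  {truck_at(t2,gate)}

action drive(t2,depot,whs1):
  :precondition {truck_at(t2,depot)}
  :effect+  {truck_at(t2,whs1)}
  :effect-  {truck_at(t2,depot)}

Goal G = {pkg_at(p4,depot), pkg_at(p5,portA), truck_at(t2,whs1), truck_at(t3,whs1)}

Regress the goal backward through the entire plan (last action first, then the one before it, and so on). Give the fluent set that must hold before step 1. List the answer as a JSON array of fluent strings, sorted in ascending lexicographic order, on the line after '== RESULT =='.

Regress step by step:
  through step 2 (drive(t2,depot,whs1)): drop {truck_at(t2,whs1)}, keep {pkg_at(p4,depot), pkg_at(p5,portA), truck_at(t3,whs1)}, require {truck_at(t2,depot)}
    → {pkg_at(p4,depot), pkg_at(p5,portA), truck_at(t2,depot), truck_at(t3,whs1)}
  through step 1 (drive(t2,gate,depot)): drop {truck_at(t2,depot)}, keep {pkg_at(p4,depot), pkg_at(p5,portA), truck_at(t3,whs1)}, require {truck_at(t2,gate)}
    → {pkg_at(p4,depot), pkg_at(p5,portA), truck_at(t2,gate), truck_at(t3,whs1)}

== RESULT ==
["pkg_at(p4,depot)", "pkg_at(p5,portA)", "truck_at(t2,gate)", "truck_at(t3,whs1)"]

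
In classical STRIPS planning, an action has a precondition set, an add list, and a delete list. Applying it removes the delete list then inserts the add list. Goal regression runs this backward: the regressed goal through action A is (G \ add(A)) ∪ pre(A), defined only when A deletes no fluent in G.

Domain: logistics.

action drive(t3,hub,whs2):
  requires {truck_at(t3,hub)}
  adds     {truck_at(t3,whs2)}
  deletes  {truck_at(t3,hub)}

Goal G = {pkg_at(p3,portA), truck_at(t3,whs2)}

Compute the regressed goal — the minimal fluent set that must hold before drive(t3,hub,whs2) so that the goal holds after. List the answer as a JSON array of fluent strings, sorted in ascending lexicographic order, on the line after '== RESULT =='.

Compute (G \ add) ∪ pre:
  G ∩ del = {}  (empty — regression defined)
  G \ add = {pkg_at(p3,portA), truck_at(t3,whs2)} \ {truck_at(t3,whs2)} = {pkg_at(p3,portA)}
  ∪ pre   = {pkg_at(p3,portA)} ∪ {truck_at(t3,hub)}
          = {pkg_at(p3,portA), truck_at(t3,hub)}

== RESULT ==
["pkg_at(p3,portA)", "truck_at(t3,hub)"]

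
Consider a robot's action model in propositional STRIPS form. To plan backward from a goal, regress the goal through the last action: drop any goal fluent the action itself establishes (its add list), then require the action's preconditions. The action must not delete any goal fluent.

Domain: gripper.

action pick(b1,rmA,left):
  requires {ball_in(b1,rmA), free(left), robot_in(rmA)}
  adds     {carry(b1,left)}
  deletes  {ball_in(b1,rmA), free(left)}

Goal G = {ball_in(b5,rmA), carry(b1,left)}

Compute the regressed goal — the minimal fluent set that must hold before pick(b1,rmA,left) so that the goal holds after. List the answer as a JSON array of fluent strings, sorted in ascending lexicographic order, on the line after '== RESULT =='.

Regress:
  G ∩ del = {}  (empty — regression defined)
  G \ add = {ball_in(b5,rmA), carry(b1,left)} \ {carry(b1,left)} = {ball_in(b5,rmA)}
  ∪ pre   = {ball_in(b5,rmA)} ∪ {ball_in(b1,rmA), free(left), robot_in(rmA)}
          = {ball_in(b1,rmA), ball_in(b5,rmA), free(left), robot_in(rmA)}

== RESULT ==
["ball_in(b1,rmA)", "ball_in(b5,rmA)", "free(left)", "robot_in(rmA)"]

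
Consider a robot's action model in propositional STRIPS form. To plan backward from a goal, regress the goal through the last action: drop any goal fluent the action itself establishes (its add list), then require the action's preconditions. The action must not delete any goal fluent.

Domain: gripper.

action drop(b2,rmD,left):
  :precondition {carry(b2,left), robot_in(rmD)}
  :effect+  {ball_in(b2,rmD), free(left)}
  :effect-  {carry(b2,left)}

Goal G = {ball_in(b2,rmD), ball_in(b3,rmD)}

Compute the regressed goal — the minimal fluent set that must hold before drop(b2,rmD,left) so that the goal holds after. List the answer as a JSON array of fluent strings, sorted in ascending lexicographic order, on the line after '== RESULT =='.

Compute (G \ add) ∪ pre:
  G ∩ del = {}  (empty — regression defined)
  G \ add = {ball_in(b2,rmD), ball_in(b3,rmD)} \ {ball_in(b2,rmD), free(left)} = {ball_in(b3,rmD)}
  ∪ pre   = {ball_in(b3,rmD)} ∪ {carry(b2,left), robot_in(rmD)}
          = {ball_in(b3,rmD), carry(b2,left), robot_in(rmD)}

== RESULT ==
["ball_in(b3,rmD)", "carry(b2,left)", "robot_in(rmD)"]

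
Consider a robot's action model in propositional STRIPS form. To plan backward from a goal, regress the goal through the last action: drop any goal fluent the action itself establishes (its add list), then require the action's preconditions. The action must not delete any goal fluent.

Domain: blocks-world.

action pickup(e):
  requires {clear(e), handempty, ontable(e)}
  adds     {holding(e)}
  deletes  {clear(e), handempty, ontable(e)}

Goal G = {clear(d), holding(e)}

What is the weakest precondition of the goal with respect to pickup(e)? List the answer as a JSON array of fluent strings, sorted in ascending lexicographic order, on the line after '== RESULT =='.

Regress:
  G ∩ del = {}  (empty — regression defined)
  G \ add = {clear(d), holding(e)} \ {holding(e)} = {clear(d)}
  ∪ pre   = {clear(d)} ∪ {clear(e), handempty, ontable(e)}
          = {clear(d), clear(e), handempty, ontable(e)}

== RESULT ==
["clear(d)", "clear(e)", "handempty", "ontable(e)"]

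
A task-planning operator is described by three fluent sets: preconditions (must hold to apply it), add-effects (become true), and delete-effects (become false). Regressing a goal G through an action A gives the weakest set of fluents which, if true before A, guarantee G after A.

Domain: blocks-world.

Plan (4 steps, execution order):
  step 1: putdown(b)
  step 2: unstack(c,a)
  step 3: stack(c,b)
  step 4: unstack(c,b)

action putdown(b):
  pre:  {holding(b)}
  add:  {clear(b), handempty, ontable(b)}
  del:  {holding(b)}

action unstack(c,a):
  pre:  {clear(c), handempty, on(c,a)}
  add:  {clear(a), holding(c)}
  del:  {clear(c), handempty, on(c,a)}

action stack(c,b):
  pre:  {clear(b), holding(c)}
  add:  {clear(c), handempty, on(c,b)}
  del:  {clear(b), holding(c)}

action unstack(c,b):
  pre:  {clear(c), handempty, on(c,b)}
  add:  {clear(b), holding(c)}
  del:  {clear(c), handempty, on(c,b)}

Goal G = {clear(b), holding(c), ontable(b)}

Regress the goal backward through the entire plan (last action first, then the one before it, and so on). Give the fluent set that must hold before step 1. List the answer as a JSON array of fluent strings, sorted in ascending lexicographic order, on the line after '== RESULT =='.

Work backward from the goal:
  through step 4 (unstack(c,b)): drop {clear(b), holding(c)}, keep {ontable(b)}, require {clear(c), handempty, on(c,b)}
    → {clear(c), handempty, on(c,b), ontable(b)}
  through step 3 (stack(c,b)): drop {clear(c), handempty, on(c,b)}, keep {ontable(b)}, require {clear(b), holding(c)}
    → {clear(b), holding(c), ontable(b)}
  through step 2 (unstack(c,a)): drop {holding(c)}, keep {clear(b), ontable(b)}, require {clear(c), handempty, on(c,a)}
    → {clear(b), clear(c), handempty, on(c,a), ontable(b)}
  through step 1 (putdown(b)): drop {clear(b), handempty, ontable(b)}, keep {clear(c), on(c,a)}, require {holding(b)}
    → {clear(c), holding(b), on(c,a)}

== RESULT ==
["clear(c)", "holding(b)", "on(c,a)"]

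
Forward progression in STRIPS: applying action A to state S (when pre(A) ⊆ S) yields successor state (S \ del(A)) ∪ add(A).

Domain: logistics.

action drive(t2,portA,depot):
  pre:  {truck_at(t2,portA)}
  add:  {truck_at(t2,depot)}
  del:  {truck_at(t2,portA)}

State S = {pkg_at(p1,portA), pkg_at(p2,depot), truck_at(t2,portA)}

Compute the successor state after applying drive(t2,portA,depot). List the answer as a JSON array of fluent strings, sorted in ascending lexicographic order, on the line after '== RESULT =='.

Compute (S \ del) ∪ add:
  pre ⊆ S: {truck_at(t2,portA)} ⊆ S  — applicable
  S \ del = {pkg_at(p1,portA), pkg_at(p2,depot)}
  ∪ add   = {pkg_at(p1,portA), pkg_at(p2,depot), truck_at(t2,depot)}

== RESULT ==
["pkg_at(p1,portA)", "pkg_at(p2,depot)", "truck_at(t2,depot)"]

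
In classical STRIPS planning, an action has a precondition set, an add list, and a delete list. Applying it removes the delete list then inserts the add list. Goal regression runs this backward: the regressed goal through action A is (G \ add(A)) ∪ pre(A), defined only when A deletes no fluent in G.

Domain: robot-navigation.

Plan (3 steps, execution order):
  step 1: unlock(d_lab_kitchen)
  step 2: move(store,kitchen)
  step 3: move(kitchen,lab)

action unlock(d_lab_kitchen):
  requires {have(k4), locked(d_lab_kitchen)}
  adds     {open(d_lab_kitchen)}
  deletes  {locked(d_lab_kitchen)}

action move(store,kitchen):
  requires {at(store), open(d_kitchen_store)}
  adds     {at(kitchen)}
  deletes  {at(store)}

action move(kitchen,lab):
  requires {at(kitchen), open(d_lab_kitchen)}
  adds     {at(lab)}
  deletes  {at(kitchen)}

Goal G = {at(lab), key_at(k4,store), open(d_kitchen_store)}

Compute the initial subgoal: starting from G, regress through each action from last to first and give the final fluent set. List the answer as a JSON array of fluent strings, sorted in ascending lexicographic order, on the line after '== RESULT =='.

Work backward from the goal:
  through step 3 (move(kitchen,lab)): drop {at(lab)}, keep {key_at(k4,store), open(d_kitchen_store)}, require {at(kitchen), open(d_lab_kitchen)}
    → {at(kitchen), key_at(k4,store), open(d_kitchen_store), open(d_lab_kitchen)}
  through step 2 (move(store,kitchen)): drop {at(kitchen)}, keep {key_at(k4,store), open(d_kitchen_store), open(d_lab_kitchen)}, require {at(store), open(d_kitchen_store)}
    → {at(store), key_at(k4,store), open(d_kitchen_store), open(d_lab_kitchen)}
  through step 1 (unlock(d_lab_kitchen)): drop {open(d_lab_kitchen)}, keep {at(store), key_at(k4,store), open(d_kitchen_store)}, require {have(k4), locked(d_lab_kitchen)}
    → {at(store), have(k4), key_at(k4,store), locked(d_lab_kitchen), open(d_kitchen_store)}

== RESULT ==
["at(store)", "have(k4)", "key_at(k4,store)", "locked(d_lab_kitchen)", "open(d_kitchen_store)"]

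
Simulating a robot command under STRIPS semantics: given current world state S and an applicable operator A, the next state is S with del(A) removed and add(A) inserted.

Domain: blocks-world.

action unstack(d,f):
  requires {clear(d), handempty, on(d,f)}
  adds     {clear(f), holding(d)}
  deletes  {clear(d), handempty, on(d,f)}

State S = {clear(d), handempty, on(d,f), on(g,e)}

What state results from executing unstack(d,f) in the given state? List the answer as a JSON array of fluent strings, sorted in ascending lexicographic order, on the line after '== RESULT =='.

Compute (S \ del) ∪ add:
  pre ⊆ S: {clear(d), handempty, on(d,f)} ⊆ S  — applicable
  S \ del = {on(g,e)}
  ∪ add   = {clear(f), holding(d), on(g,e)}

== RESULT ==
["clear(f)", "holding(d)", "on(g,e)"]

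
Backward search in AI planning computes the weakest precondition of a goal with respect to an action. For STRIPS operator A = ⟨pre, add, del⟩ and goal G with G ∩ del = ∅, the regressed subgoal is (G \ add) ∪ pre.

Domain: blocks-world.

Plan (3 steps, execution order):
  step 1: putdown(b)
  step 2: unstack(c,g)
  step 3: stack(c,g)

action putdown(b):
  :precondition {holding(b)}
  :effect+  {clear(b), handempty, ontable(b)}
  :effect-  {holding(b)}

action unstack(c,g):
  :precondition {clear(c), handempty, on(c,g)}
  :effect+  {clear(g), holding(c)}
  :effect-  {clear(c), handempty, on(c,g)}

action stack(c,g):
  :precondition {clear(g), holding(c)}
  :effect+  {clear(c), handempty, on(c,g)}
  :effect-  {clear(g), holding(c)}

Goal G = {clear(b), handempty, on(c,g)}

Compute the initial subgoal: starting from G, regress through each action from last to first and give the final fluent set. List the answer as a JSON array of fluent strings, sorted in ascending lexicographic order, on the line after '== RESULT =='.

Regress step by step:
  through step 3 (stack(c,g)): drop {handempty, on(c,g)}, keep {clear(b)}, require {clear(g), holding(c)}
    → {clear(b), clear(g), holding(c)}
  through step 2 (unstack(c,g)): drop {clear(g), holding(c)}, keep {clear(b)}, require {clear(c), handempty, on(c,g)}
    → {clear(b), clear(c), handempty, on(c,g)}
  through step 1 (putdown(b)): drop {clear(b), handempty}, keep {clear(c), on(c,g)}, require {holding(b)}
    → {clear(c), holding(b), on(c,g)}

== RESULT ==
["clear(c)", "holding(b)", "on(c,g)"]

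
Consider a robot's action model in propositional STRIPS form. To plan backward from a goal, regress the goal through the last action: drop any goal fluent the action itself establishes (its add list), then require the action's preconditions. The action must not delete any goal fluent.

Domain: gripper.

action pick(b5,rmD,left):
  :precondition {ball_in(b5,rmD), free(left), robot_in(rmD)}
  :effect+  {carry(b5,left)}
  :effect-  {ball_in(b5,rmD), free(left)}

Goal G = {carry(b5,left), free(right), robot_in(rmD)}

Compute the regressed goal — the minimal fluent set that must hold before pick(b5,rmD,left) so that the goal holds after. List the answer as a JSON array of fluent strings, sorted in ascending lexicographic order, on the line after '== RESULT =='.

Regress:
  G ∩ del = {}  (empty — regression defined)
  G \ add = {carry(b5,left), free(right), robot_in(rmD)} \ {carry(b5,left)} = {free(right), robot_in(rmD)}
  ∪ pre   = {free(right), robot_in(rmD)} ∪ {ball_in(b5,rmD), free(left), robot_in(rmD)}
          = {ball_in(b5,rmD), free(left), free(right), robot_in(rmD)}

== RESULT ==
["ball_in(b5,rmD)", "free(left)", "free(right)", "robot_in(rmD)"]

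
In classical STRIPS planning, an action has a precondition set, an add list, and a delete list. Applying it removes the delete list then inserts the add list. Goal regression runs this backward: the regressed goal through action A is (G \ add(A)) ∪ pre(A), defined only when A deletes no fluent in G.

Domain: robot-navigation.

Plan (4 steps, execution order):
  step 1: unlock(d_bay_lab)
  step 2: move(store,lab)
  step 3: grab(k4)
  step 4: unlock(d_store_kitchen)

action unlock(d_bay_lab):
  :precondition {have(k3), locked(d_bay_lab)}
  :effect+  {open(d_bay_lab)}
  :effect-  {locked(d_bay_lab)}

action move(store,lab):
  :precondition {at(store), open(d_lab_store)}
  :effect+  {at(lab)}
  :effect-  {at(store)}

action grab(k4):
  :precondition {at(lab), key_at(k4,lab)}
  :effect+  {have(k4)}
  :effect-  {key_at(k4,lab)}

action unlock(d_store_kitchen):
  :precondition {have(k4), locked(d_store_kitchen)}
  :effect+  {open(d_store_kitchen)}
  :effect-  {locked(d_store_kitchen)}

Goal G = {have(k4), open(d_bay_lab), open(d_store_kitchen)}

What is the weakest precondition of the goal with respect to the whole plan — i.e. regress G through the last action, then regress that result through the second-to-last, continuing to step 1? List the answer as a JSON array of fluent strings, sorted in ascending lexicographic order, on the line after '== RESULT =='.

Work backward from the goal:
  through step 4 (unlock(d_store_kitchen)): drop {open(d_store_kitchen)}, keep {have(k4), open(d_bay_lab)}, require {have(k4), locked(d_store_kitchen)}
    → {have(k4), locked(d_store_kitchen), open(d_bay_lab)}
  through step 3 (grab(k4)): drop {have(k4)}, keep {locked(d_store_kitchen), open(d_bay_lab)}, require {at(lab), key_at(k4,lab)}
    → {at(lab), key_at(k4,lab), locked(d_store_kitchen), open(d_bay_lab)}
  through step 2 (move(store,lab)): drop {at(lab)}, keep {key_at(k4,lab), locked(d_store_kitchen), open(d_bay_lab)}, require {at(store), open(d_lab_store)}
    → {at(store), key_at(k4,lab), locked(d_store_kitchen), open(d_bay_lab), open(d_lab_store)}
  through step 1 (unlock(d_bay_lab)): drop {open(d_bay_lab)}, keep {at(store), key_at(k4,lab), locked(d_store_kitchen), open(d_lab_store)}, require {have(k3), locked(d_bay_lab)}
    → {at(store), have(k3), key_at(k4,lab), locked(d_bay_lab), locked(d_store_kitchen), open(d_lab_store)}

== RESULT ==
["at(store)", "have(k3)", "key_at(k4,lab)", "locked(d_bay_lab)", "locked(d_store_kitchen)", "open(d_lab_store)"]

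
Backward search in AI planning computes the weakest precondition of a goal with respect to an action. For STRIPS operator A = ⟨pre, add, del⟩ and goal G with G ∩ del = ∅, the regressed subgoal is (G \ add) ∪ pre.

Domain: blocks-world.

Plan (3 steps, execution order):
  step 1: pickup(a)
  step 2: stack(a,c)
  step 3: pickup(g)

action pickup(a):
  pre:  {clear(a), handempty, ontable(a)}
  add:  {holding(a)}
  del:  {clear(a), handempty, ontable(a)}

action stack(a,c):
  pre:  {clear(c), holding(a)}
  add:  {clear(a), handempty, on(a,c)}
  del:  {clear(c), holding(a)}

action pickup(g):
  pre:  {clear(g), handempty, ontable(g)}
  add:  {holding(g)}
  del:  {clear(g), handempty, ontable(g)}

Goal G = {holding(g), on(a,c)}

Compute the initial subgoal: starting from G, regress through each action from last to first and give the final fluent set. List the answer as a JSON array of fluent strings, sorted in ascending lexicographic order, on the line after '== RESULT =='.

Work backward from the goal:
  through step 3 (pickup(g)): drop {holding(g)}, keep {on(a,c)}, require {clear(g), handempty, ontable(g)}
    → {clear(g), handempty, on(a,c), ontable(g)}
  through step 2 (stack(a,c)): drop {handempty, on(a,c)}, keep {clear(g), ontable(g)}, require {clear(c), holding(a)}
    → {clear(c), clear(g), holding(a), ontable(g)}
  through step 1 (pickup(a)): drop {holding(a)}, keep {clear(c), clear(g), ontable(g)}, require {clear(a), handempty, ontable(a)}
    → {clear(a), clear(c), clear(g), handempty, ontable(a), ontable(g)}

== RESULT ==
["clear(a)", "clear(c)", "clear(g)", "handempty", "ontable(a)", "ontable(g)"]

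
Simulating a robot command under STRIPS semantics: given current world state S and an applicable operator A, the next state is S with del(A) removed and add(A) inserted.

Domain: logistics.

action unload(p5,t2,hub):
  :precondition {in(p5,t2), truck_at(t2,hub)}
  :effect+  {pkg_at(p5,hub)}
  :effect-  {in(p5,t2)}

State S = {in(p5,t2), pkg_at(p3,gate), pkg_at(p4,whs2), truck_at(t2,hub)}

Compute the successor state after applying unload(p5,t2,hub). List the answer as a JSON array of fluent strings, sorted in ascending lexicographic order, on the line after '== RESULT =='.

Compute (S \ del) ∪ add:
  pre ⊆ S: {in(p5,t2), truck_at(t2,hub)} ⊆ S  — applicable
  S \ del = {pkg_at(p3,gate), pkg_at(p4,whs2), truck_at(t2,hub)}
  ∪ add   = {pkg_at(p3,gate), pkg_at(p4,whs2), pkg_at(p5,hub), truck_at(t2,hub)}

== RESULT ==
["pkg_at(p3,gate)", "pkg_at(p4,whs2)", "pkg_at(p5,hub)", "truck_at(t2,hub)"]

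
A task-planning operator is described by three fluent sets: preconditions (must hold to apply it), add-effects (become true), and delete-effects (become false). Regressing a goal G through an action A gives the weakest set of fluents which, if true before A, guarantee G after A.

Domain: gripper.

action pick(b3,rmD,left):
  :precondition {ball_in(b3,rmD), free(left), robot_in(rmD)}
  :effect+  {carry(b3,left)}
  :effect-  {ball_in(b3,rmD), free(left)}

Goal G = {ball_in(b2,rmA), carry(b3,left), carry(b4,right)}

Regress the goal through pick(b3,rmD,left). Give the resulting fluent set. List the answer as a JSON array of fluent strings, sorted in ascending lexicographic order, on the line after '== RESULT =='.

Compute (G \ add) ∪ pre:
  G ∩ del = {}  (empty — regression defined)
  G \ add = {ball_in(b2,rmA), carry(b3,left), carry(b4,right)} \ {carry(b3,left)} = {ball_in(b2,rmA), carry(b4,right)}
  ∪ pre   = {ball_in(b2,rmA), carry(b4,right)} ∪ {ball_in(b3,rmD), free(left), robot_in(rmD)}
          = {ball_in(b2,rmA), ball_in(b3,rmD), carry(b4,right), free(left), robot_in(rmD)}

== RESULT ==
["ball_in(b2,rmA)", "ball_in(b3,rmD)", "carry(b4,right)", "free(left)", "robot_in(rmD)"]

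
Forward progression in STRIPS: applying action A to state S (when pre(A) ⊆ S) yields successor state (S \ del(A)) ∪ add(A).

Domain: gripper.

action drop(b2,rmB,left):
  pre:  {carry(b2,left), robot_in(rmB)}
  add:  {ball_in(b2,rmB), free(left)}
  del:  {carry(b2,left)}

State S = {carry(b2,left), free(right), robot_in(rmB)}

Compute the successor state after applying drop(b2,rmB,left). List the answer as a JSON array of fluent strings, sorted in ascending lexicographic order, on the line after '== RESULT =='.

Progress:
  pre ⊆ S: {carry(b2,left), robot_in(rmB)} ⊆ S  — applicable
  S \ del = {free(right), robot_in(rmB)}
  ∪ add   = {ball_in(b2,rmB), free(left), free(right), robot_in(rmB)}

== RESULT ==
["ball_in(b2,rmB)", "free(left)", "free(right)", "robot_in(rmB)"]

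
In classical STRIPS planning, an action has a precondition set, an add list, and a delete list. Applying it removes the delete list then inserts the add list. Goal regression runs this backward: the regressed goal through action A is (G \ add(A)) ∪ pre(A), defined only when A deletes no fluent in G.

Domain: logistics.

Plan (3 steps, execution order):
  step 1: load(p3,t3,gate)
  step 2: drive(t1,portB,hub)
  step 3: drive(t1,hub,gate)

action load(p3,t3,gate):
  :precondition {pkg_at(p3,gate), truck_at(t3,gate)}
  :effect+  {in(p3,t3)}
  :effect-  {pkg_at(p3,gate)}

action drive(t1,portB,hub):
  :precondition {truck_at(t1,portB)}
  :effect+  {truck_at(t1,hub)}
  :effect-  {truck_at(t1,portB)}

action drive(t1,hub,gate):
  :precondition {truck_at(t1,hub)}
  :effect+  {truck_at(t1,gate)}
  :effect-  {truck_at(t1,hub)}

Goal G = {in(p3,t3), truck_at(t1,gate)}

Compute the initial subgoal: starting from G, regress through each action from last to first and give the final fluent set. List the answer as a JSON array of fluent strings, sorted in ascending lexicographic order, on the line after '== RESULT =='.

Regress step by step:
  through step 3 (drive(t1,hub,gate)): drop {truck_at(t1,gate)}, keep {in(p3,t3)}, require {truck_at(t1,hub)}
    → {in(p3,t3), truck_at(t1,hub)}
  through step 2 (drive(t1,portB,hub)): drop {truck_at(t1,hub)}, keep {in(p3,t3)}, require {truck_at(t1,portB)}
    → {in(p3,t3), truck_at(t1,portB)}
  through step 1 (load(p3,t3,gate)): drop {in(p3,t3)}, keep {truck_at(t1,portB)}, require {pkg_at(p3,gate), truck_at(t3,gate)}
    → {pkg_at(p3,gate), truck_at(t1,portB), truck_at(t3,gate)}

== RESULT ==
["pkg_at(p3,gate)", "truck_at(t1,portB)", "truck_at(t3,gate)"]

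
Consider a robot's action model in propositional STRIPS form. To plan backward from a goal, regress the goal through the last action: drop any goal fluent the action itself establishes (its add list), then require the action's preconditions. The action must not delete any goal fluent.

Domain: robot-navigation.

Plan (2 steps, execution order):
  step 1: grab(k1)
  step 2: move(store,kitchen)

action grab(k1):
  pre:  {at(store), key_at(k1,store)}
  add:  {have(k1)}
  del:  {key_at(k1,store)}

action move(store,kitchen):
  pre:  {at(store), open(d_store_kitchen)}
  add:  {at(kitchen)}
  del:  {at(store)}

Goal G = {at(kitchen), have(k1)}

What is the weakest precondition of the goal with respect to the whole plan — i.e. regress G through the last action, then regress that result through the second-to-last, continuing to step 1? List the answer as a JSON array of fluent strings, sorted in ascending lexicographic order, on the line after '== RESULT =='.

Regress step by step:
  through step 2 (move(store,kitchen)): drop {at(kitchen)}, keep {have(k1)}, require {at(store), open(d_store_kitchen)}
    → {at(store), have(k1), open(d_store_kitchen)}
  through step 1 (grab(k1)): drop {have(k1)}, keep {at(store), open(d_store_kitchen)}, require {at(store), key_at(k1,store)}
    → {at(store), key_at(k1,store), open(d_store_kitchen)}

== RESULT ==
["at(store)", "key_at(k1,store)", "open(d_store_kitchen)"]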